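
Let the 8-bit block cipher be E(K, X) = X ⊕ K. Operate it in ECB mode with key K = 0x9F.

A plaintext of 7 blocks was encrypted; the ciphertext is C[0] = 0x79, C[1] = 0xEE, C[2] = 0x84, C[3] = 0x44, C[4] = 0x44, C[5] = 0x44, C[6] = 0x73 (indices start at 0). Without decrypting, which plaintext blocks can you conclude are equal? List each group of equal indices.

ECB encrypts each block independently with the same key, so equal ciphertext blocks imply equal plaintext blocks.
C[3] = C[4] = C[5] = 0x44, so P[3] = P[4] = P[5].

P[3] = P[4] = P[5]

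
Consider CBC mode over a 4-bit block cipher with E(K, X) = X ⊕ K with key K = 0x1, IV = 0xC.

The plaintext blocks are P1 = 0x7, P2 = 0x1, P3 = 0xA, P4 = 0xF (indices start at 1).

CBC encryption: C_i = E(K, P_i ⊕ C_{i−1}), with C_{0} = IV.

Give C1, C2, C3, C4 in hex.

C1: P1 ⊕ 0xC = 0xB; E(K, 0xB) = 0xA.
C2: P2 ⊕ 0xA = 0xB; E(K, 0xB) = 0xA.
C3: P3 ⊕ 0xA = 0x0; E(K, 0x0) = 0x1.
C4: P4 ⊕ 0x1 = 0xE; E(K, 0xE) = 0xF.

C1 = 0xA, C2 = 0xA, C3 = 0x1, C4 = 0xF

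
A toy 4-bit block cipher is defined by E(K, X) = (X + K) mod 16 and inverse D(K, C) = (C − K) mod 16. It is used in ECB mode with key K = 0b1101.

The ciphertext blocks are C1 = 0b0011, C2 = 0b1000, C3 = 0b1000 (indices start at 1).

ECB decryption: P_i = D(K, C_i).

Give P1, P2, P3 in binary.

P1: D(K, 0b0011) = 0b0110.
P2: D(K, 0b1000) = 0b1011.
P3: D(K, 0b1000) = 0b1011.

P1 = 0b0110, P2 = 0b1011, P3 = 0b1011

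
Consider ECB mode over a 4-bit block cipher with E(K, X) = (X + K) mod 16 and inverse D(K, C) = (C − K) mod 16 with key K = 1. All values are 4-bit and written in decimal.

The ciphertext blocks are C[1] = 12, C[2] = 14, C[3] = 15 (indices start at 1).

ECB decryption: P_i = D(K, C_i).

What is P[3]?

P[3]: D(K, 15) = 14.

P[3] = 14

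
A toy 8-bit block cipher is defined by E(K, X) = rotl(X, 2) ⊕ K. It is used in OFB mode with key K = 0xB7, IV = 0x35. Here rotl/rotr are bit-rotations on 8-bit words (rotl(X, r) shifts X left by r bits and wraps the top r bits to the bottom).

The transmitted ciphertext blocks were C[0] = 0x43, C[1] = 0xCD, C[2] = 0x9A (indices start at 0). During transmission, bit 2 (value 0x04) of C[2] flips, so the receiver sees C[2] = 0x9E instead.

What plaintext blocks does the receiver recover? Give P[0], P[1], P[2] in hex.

OFB decryption: S_i = E(K, S_{i−1}) with S_{−1} = IV; P_i = C_i ⊕ S_i.
Only C[2] changed, to 0x9E. In OFB, a change in C_i flips the same bit in P_i only; the keystream is unaffected. Decrypting the received ciphertext:
P[0]: S = E(K, 0x35) = 0x63; 0x43 ⊕ 0x63 = 0x20.
P[1]: S = E(K, 0x63) = 0x3A; 0xCD ⊕ 0x3A = 0xF7.
P[2]: S = E(K, 0x3A) = 0x5F; 0x9E ⊕ 0x5F = 0xC1.
Blocks that differ from the original plaintext: P[2].

P[0] = 0x20, P[1] = 0xF7, P[2] = 0xC1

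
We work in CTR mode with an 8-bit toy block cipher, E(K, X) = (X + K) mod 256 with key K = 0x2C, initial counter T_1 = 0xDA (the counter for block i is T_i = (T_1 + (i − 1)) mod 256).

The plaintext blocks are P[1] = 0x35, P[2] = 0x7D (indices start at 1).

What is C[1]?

CTR encryption: S_i = E(K, T_i) where T_i is the counter for block i; C_i = P_i ⊕ S_i.
C[1]: T = 0xDA, S = E(K, T) = 0x06; 0x35 ⊕ 0x06 = 0x33.

C[1] = 0x33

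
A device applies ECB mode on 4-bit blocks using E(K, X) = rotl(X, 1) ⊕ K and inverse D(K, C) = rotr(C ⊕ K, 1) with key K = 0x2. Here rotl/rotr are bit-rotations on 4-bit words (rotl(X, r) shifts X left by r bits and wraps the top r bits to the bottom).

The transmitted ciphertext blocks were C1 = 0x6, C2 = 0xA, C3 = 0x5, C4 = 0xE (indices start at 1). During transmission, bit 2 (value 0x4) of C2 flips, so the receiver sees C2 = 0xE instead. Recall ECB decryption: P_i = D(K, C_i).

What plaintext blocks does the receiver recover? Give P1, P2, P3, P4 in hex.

Only C2 changed, to 0xE. In ECB, a change in C_i affects only P_i. Decrypting the received ciphertext:
P1: D(K, 0x6) = 0x2.
P2: D(K, 0xE) = 0x6.
P3: D(K, 0x5) = 0xB.
P4: D(K, 0xE) = 0x6.
Blocks that differ from the original plaintext: P2.

P1 = 0x2, P2 = 0x6, P3 = 0xB, P4 = 0x6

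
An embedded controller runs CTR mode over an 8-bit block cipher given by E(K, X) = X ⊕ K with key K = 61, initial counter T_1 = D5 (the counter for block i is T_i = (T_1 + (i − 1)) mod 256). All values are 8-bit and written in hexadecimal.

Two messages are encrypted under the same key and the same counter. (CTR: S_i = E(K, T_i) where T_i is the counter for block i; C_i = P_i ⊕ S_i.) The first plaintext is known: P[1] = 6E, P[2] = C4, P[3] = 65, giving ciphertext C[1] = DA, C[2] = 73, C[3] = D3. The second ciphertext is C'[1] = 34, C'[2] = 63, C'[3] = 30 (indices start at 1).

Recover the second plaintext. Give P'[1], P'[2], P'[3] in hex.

In CTR with a reused counter, both messages share the same keystream S_i, so C_i ⊕ C'_i = P_i ⊕ P'_i and thus P'_i = P_i ⊕ C_i ⊕ C'_i.
P'[1]: 6E ⊕ DA ⊕ 34 = 80.
P'[2]: C4 ⊕ 73 ⊕ 63 = D4.
P'[3]: 65 ⊕ D3 ⊕ 30 = 86.

P'[1] = 80, P'[2] = D4, P'[3] = 86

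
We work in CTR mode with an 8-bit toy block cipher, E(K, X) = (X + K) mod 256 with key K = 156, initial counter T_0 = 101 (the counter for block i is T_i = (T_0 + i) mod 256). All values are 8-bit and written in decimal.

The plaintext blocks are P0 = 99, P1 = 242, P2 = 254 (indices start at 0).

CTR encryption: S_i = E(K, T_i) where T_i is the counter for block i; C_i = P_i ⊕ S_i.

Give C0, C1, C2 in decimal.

C0 = 98, C1 = 240, C2 = 253

C0: T = 101, S = E(K, T) = 1; 99 ⊕ 1 = 98.
C1: T = 102, S = E(K, T) = 2; 242 ⊕ 2 = 240.
C2: T = 103, S = E(K, T) = 3; 254 ⊕ 3 = 253.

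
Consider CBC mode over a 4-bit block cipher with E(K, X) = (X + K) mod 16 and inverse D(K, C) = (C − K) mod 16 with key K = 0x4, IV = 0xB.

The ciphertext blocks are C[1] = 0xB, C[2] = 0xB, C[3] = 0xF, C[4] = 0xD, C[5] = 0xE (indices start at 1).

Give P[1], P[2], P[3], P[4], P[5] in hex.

CBC decryption: P_i = D(K, C_i) ⊕ C_{i−1}, with C_{0} = IV.
P[1]: D(K, 0xB) = 0x7; 0x7 ⊕ 0xB = 0xC.
P[2]: D(K, 0xB) = 0x7; 0x7 ⊕ 0xB = 0xC.
P[3]: D(K, 0xF) = 0xB; 0xB ⊕ 0xB = 0x0.
P[4]: D(K, 0xD) = 0x9; 0x9 ⊕ 0xF = 0x6.
P[5]: D(K, 0xE) = 0xA; 0xA ⊕ 0xD = 0x7.

P[1] = 0xC, P[2] = 0xC, P[3] = 0x0, P[4] = 0x6, P[5] = 0x7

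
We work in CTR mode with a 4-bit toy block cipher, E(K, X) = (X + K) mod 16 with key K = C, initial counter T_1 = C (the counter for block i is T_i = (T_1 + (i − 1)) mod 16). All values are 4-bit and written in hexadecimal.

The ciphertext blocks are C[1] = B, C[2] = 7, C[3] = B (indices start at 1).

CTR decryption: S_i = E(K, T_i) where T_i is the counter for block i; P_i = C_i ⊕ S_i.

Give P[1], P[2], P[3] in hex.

P[1] = 3, P[2] = E, P[3] = 1

P[1]: T = C, S = E(K, T) = 8; B ⊕ 8 = 3.
P[2]: T = D, S = E(K, T) = 9; 7 ⊕ 9 = E.
P[3]: T = E, S = E(K, T) = A; B ⊕ A = 1.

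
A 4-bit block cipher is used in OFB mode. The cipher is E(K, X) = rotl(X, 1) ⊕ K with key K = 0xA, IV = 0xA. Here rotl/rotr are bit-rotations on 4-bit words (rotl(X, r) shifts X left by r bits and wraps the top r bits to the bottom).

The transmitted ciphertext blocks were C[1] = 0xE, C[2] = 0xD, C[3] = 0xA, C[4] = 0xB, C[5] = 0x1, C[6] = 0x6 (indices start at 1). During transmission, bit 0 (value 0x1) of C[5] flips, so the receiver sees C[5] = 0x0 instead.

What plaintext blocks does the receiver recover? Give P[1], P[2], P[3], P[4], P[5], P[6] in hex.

P[1] = 0x1, P[2] = 0x8, P[3] = 0xA, P[4] = 0x1, P[5] = 0xF, P[6] = 0x3

OFB decryption: S_i = E(K, S_{i−1}) with S_{0} = IV; P_i = C_i ⊕ S_i.
Only C[5] changed, to 0x0. In OFB, a change in C_i flips the same bit in P_i only; the keystream is unaffected. Decrypting the received ciphertext:
P[1]: S = E(K, 0xA) = 0xF; 0xE ⊕ 0xF = 0x1.
P[2]: S = E(K, 0xF) = 0x5; 0xD ⊕ 0x5 = 0x8.
P[3]: S = E(K, 0x5) = 0x0; 0xA ⊕ 0x0 = 0xA.
P[4]: S = E(K, 0x0) = 0xA; 0xB ⊕ 0xA = 0x1.
P[5]: S = E(K, 0xA) = 0xF; 0x0 ⊕ 0xF = 0xF.
P[6]: S = E(K, 0xF) = 0x5; 0x6 ⊕ 0x5 = 0x3.
Blocks that differ from the original plaintext: P[5].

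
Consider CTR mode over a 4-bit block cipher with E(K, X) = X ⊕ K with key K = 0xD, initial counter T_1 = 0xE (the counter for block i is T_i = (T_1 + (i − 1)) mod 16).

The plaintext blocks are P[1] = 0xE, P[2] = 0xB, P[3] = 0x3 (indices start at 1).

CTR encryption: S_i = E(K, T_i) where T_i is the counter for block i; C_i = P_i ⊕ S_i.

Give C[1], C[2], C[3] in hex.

C[1] = 0xD, C[2] = 0x9, C[3] = 0xE

C[1]: T = 0xE, S = E(K, T) = 0x3; 0xE ⊕ 0x3 = 0xD.
C[2]: T = 0xF, S = E(K, T) = 0x2; 0xB ⊕ 0x2 = 0x9.
C[3]: T = 0x0, S = E(K, T) = 0xD; 0x3 ⊕ 0xD = 0xE.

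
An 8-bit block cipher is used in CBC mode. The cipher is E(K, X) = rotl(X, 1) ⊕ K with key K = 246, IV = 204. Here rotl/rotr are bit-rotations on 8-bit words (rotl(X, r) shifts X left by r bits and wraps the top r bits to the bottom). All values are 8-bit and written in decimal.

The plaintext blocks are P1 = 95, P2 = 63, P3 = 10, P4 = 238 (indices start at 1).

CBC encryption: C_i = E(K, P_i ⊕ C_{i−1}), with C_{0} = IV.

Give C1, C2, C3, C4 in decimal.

C1 = 209, C2 = 43, C3 = 180, C4 = 66

C1: P1 ⊕ 204 = 147; E(K, 147) = 209.
C2: P2 ⊕ 209 = 238; E(K, 238) = 43.
C3: P3 ⊕ 43 = 33; E(K, 33) = 180.
C4: P4 ⊕ 180 = 90; E(K, 90) = 66.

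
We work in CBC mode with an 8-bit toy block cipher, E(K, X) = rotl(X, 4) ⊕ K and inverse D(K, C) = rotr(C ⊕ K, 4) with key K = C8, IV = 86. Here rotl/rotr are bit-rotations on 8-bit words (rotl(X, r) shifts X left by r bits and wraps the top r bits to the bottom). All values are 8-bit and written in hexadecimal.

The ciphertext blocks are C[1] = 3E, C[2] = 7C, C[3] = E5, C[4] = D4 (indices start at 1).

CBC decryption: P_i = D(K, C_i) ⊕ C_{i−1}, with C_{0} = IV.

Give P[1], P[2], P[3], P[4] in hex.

P[1]: D(K, 3E) = 6F; 6F ⊕ 86 = E9.
P[2]: D(K, 7C) = 4B; 4B ⊕ 3E = 75.
P[3]: D(K, E5) = D2; D2 ⊕ 7C = AE.
P[4]: D(K, D4) = C1; C1 ⊕ E5 = 24.

P[1] = E9, P[2] = 75, P[3] = AE, P[4] = 24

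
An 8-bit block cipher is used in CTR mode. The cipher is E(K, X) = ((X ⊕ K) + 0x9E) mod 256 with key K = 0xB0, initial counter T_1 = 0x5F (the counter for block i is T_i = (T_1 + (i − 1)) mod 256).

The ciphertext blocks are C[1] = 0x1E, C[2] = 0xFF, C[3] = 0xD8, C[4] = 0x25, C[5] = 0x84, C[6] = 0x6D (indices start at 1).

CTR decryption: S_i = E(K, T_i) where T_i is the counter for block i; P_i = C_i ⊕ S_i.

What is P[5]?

P[5]: T = 0x63, S = E(K, T) = 0x71; 0x84 ⊕ 0x71 = 0xF5.

P[5] = 0xF5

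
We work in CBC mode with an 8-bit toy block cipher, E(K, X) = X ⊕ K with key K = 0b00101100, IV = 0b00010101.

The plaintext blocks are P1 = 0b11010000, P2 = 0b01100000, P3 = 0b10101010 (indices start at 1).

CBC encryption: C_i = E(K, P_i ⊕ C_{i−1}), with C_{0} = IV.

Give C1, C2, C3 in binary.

C1 = 0b11101001, C2 = 0b10100101, C3 = 0b00100011

C1: P1 ⊕ 0b00010101 = 0b11000101; E(K, 0b11000101) = 0b11101001.
C2: P2 ⊕ 0b11101001 = 0b10001001; E(K, 0b10001001) = 0b10100101.
C3: P3 ⊕ 0b10100101 = 0b00001111; E(K, 0b00001111) = 0b00100011.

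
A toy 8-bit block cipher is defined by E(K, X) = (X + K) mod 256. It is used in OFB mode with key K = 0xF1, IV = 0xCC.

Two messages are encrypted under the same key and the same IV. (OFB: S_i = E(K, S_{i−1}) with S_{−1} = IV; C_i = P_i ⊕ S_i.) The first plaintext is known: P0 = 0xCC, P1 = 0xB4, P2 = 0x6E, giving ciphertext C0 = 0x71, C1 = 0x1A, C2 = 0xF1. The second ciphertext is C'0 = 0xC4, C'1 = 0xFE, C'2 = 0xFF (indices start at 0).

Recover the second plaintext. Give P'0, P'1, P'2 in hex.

P'0 = 0x79, P'1 = 0x50, P'2 = 0x60

In OFB with a reused IV, both messages share the same keystream S_i, so C_i ⊕ C'_i = P_i ⊕ P'_i and thus P'_i = P_i ⊕ C_i ⊕ C'_i.
P'0: 0xCC ⊕ 0x71 ⊕ 0xC4 = 0x79.
P'1: 0xB4 ⊕ 0x1A ⊕ 0xFE = 0x50.
P'2: 0x6E ⊕ 0xF1 ⊕ 0xFF = 0x60.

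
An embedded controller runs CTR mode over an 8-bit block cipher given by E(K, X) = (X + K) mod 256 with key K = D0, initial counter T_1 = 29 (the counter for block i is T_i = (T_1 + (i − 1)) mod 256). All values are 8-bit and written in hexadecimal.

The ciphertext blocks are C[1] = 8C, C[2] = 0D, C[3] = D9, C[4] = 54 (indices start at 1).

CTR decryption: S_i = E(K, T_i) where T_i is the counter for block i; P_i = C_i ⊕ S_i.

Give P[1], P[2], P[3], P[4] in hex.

P[1]: T = 29, S = E(K, T) = F9; 8C ⊕ F9 = 75.
P[2]: T = 2A, S = E(K, T) = FA; 0D ⊕ FA = F7.
P[3]: T = 2B, S = E(K, T) = FB; D9 ⊕ FB = 22.
P[4]: T = 2C, S = E(K, T) = FC; 54 ⊕ FC = A8.

P[1] = 75, P[2] = F7, P[3] = 22, P[4] = A8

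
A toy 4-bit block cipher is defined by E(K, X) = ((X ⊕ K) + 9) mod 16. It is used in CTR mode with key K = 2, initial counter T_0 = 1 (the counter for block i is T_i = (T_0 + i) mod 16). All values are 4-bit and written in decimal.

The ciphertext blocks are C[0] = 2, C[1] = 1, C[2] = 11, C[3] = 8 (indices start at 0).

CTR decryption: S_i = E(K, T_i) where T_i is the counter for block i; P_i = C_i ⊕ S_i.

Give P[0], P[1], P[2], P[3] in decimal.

P[0]: T = 1, S = E(K, T) = 12; 2 ⊕ 12 = 14.
P[1]: T = 2, S = E(K, T) = 9; 1 ⊕ 9 = 8.
P[2]: T = 3, S = E(K, T) = 10; 11 ⊕ 10 = 1.
P[3]: T = 4, S = E(K, T) = 15; 8 ⊕ 15 = 7.

P[0] = 14, P[1] = 8, P[2] = 1, P[3] = 7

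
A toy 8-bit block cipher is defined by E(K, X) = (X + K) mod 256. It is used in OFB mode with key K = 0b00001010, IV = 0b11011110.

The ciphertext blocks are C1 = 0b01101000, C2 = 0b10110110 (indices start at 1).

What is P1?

OFB decryption: S_i = E(K, S_{i−1}) with S_{0} = IV; P_i = C_i ⊕ S_i.
P1: S = E(K, 0b11011110) = 0b11101000; 0b01101000 ⊕ 0b11101000 = 0b10000000.

P1 = 0b10000000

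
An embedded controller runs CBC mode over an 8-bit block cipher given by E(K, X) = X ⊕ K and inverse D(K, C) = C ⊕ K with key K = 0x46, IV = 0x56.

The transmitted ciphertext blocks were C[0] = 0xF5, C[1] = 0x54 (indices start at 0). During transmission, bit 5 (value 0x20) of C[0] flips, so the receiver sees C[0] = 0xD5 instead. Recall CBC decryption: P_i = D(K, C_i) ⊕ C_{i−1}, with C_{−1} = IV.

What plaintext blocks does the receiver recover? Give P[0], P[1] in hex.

P[0] = 0xC5, P[1] = 0xC7

Only C[0] changed, to 0xD5. In CBC, a change in C_i garbles P_i and flips the same bit in P_{i+1}. Decrypting the received ciphertext:
P[0]: D(K, 0xD5) = 0x93; 0x93 ⊕ 0x56 = 0xC5.
P[1]: D(K, 0x54) = 0x12; 0x12 ⊕ 0xD5 = 0xC7.
Blocks that differ from the original plaintext: P[0], P[1].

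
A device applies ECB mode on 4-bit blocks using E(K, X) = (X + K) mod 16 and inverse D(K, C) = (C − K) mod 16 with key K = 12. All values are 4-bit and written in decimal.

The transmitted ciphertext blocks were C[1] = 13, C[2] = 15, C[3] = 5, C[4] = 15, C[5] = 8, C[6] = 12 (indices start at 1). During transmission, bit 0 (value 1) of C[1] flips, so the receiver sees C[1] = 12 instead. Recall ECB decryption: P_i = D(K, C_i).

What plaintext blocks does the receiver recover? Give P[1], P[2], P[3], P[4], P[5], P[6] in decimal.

Only C[1] changed, to 12. In ECB, a change in C_i affects only P_i. Decrypting the received ciphertext:
P[1]: D(K, 12) = 0.
P[2]: D(K, 15) = 3.
P[3]: D(K, 5) = 9.
P[4]: D(K, 15) = 3.
P[5]: D(K, 8) = 12.
P[6]: D(K, 12) = 0.
Blocks that differ from the original plaintext: P[1].

P[1] = 0, P[2] = 3, P[3] = 9, P[4] = 3, P[5] = 12, P[6] = 0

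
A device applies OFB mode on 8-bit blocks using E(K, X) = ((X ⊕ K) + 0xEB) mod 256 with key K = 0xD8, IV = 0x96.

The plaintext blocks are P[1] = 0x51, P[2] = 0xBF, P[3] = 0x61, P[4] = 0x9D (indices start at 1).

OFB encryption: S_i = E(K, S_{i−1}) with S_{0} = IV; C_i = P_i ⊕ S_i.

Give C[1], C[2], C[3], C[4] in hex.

C[1] = 0x68, C[2] = 0x73, C[3] = 0x9E, C[4] = 0x8F

C[1]: S = E(K, 0x96) = 0x39; 0x51 ⊕ 0x39 = 0x68.
C[2]: S = E(K, 0x39) = 0xCC; 0xBF ⊕ 0xCC = 0x73.
C[3]: S = E(K, 0xCC) = 0xFF; 0x61 ⊕ 0xFF = 0x9E.
C[4]: S = E(K, 0xFF) = 0x12; 0x9D ⊕ 0x12 = 0x8F.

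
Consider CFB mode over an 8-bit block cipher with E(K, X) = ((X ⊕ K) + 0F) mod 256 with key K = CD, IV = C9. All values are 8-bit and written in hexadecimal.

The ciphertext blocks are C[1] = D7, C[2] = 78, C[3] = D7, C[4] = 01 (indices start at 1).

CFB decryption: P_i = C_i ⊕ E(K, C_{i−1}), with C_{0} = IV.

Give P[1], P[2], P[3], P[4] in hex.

P[1]: E(K, C9) = 13; D7 ⊕ 13 = C4.
P[2]: E(K, D7) = 29; 78 ⊕ 29 = 51.
P[3]: E(K, 78) = C4; D7 ⊕ C4 = 13.
P[4]: E(K, D7) = 29; 01 ⊕ 29 = 28.

P[1] = C4, P[2] = 51, P[3] = 13, P[4] = 28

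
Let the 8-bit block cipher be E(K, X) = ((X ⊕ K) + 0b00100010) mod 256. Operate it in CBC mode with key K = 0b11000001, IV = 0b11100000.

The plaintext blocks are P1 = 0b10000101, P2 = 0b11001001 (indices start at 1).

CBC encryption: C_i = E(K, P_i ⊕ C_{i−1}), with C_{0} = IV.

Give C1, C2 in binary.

C1 = 0b11000110, C2 = 0b11110000

C1: P1 ⊕ 0b11100000 = 0b01100101; E(K, 0b01100101) = 0b11000110.
C2: P2 ⊕ 0b11000110 = 0b00001111; E(K, 0b00001111) = 0b11110000.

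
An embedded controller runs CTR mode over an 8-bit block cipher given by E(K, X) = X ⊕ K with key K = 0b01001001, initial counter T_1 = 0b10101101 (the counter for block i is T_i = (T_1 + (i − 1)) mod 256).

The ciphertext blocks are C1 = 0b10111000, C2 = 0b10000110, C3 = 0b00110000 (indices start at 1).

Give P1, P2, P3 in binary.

CTR decryption: S_i = E(K, T_i) where T_i is the counter for block i; P_i = C_i ⊕ S_i.
P1: T = 0b10101101, S = E(K, T) = 0b11100100; 0b10111000 ⊕ 0b11100100 = 0b01011100.
P2: T = 0b10101110, S = E(K, T) = 0b11100111; 0b10000110 ⊕ 0b11100111 = 0b01100001.
P3: T = 0b10101111, S = E(K, T) = 0b11100110; 0b00110000 ⊕ 0b11100110 = 0b11010110.

P1 = 0b01011100, P2 = 0b01100001, P3 = 0b11010110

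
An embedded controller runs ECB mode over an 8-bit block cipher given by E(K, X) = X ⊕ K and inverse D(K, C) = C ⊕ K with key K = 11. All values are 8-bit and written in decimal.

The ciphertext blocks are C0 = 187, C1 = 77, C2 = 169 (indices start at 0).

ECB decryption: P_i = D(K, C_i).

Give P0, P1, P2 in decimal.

P0 = 176, P1 = 70, P2 = 162

P0: D(K, 187) = 176.
P1: D(K, 77) = 70.
P2: D(K, 169) = 162.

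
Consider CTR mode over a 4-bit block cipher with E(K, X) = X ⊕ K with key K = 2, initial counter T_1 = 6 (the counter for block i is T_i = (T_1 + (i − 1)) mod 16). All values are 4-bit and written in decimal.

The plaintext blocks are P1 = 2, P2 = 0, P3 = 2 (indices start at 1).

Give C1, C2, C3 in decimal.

CTR encryption: S_i = E(K, T_i) where T_i is the counter for block i; C_i = P_i ⊕ S_i.
C1: T = 6, S = E(K, T) = 4; 2 ⊕ 4 = 6.
C2: T = 7, S = E(K, T) = 5; 0 ⊕ 5 = 5.
C3: T = 8, S = E(K, T) = 10; 2 ⊕ 10 = 8.

C1 = 6, C2 = 5, C3 = 8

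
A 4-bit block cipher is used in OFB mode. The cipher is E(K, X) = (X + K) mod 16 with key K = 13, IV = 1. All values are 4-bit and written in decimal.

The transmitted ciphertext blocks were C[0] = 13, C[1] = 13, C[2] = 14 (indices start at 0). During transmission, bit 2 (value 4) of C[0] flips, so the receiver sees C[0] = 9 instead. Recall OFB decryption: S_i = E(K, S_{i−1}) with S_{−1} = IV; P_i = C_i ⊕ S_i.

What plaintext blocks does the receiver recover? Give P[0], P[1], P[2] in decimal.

Only C[0] changed, to 9. In OFB, a change in C_i flips the same bit in P_i only; the keystream is unaffected. Decrypting the received ciphertext:
P[0]: S = E(K, 1) = 14; 9 ⊕ 14 = 7.
P[1]: S = E(K, 14) = 11; 13 ⊕ 11 = 6.
P[2]: S = E(K, 11) = 8; 14 ⊕ 8 = 6.
Blocks that differ from the original plaintext: P[0].

P[0] = 7, P[1] = 6, P[2] = 6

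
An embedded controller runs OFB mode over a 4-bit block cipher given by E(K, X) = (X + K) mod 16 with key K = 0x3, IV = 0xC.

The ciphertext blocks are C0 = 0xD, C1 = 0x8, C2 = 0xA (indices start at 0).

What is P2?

P2 = 0xF

OFB decryption: S_i = E(K, S_{i−1}) with S_{−1} = IV; P_i = C_i ⊕ S_i.
P0: S = E(K, 0xC) = 0xF; 0xD ⊕ 0xF = 0x2.
P1: S = E(K, 0xF) = 0x2; 0x8 ⊕ 0x2 = 0xA.
P2: S = E(K, 0x2) = 0x5; 0xA ⊕ 0x5 = 0xF.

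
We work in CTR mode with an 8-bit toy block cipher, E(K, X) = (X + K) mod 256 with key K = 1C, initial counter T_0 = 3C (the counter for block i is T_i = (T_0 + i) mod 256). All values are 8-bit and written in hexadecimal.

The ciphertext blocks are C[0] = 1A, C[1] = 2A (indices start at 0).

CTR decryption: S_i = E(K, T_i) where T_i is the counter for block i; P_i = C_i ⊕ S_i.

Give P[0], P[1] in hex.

P[0]: T = 3C, S = E(K, T) = 58; 1A ⊕ 58 = 42.
P[1]: T = 3D, S = E(K, T) = 59; 2A ⊕ 59 = 73.

P[0] = 42, P[1] = 73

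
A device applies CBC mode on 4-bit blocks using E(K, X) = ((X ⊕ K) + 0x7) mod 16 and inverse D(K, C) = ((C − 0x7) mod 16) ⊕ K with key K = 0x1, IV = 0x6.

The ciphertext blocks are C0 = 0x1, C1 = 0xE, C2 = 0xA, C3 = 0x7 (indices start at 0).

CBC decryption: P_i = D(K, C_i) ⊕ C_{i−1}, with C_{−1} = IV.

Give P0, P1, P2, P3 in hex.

P0 = 0xD, P1 = 0x7, P2 = 0xC, P3 = 0xB

P0: D(K, 0x1) = 0xB; 0xB ⊕ 0x6 = 0xD.
P1: D(K, 0xE) = 0x6; 0x6 ⊕ 0x1 = 0x7.
P2: D(K, 0xA) = 0x2; 0x2 ⊕ 0xE = 0xC.
P3: D(K, 0x7) = 0x1; 0x1 ⊕ 0xA = 0xB.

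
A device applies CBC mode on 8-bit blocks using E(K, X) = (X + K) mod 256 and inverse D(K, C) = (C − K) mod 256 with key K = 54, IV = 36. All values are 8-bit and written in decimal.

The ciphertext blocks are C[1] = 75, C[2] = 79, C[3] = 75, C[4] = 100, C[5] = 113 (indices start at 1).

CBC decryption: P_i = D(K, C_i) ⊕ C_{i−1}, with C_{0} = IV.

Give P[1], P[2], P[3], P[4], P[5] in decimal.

P[1]: D(K, 75) = 21; 21 ⊕ 36 = 49.
P[2]: D(K, 79) = 25; 25 ⊕ 75 = 82.
P[3]: D(K, 75) = 21; 21 ⊕ 79 = 90.
P[4]: D(K, 100) = 46; 46 ⊕ 75 = 101.
P[5]: D(K, 113) = 59; 59 ⊕ 100 = 95.

P[1] = 49, P[2] = 82, P[3] = 90, P[4] = 101, P[5] = 95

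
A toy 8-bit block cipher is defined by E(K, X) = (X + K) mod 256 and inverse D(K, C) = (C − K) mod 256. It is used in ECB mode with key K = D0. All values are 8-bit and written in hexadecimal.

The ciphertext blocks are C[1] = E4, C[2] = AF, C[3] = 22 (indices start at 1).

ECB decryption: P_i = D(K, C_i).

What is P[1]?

P[1]: D(K, E4) = 14.

P[1] = 14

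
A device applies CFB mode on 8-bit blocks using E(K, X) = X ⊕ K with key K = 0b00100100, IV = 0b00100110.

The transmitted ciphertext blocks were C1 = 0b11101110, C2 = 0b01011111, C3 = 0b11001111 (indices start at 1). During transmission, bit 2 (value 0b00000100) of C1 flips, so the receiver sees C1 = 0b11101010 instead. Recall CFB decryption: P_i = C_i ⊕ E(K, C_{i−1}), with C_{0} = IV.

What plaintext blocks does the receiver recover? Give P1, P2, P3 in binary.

P1 = 0b11101000, P2 = 0b10010001, P3 = 0b10110100

Only C1 changed, to 0b11101010. In CFB, a change in C_i flips the same bit in P_i and garbles P_{i+1}. Decrypting the received ciphertext:
P1: E(K, 0b00100110) = 0b00000010; 0b11101010 ⊕ 0b00000010 = 0b11101000.
P2: E(K, 0b11101010) = 0b11001110; 0b01011111 ⊕ 0b11001110 = 0b10010001.
P3: E(K, 0b01011111) = 0b01111011; 0b11001111 ⊕ 0b01111011 = 0b10110100.
Blocks that differ from the original plaintext: P1, P2.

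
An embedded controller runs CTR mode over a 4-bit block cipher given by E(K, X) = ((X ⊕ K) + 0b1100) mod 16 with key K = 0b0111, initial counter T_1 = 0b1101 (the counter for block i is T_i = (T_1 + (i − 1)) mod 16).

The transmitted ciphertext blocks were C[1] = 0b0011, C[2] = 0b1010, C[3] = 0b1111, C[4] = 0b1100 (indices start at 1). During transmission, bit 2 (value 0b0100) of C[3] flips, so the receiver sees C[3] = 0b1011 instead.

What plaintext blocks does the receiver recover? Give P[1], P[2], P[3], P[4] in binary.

CTR decryption: S_i = E(K, T_i) where T_i is the counter for block i; P_i = C_i ⊕ S_i.
Only C[3] changed, to 0b1011. In CTR, a change in C_i flips the same bit in P_i only; the keystream is unaffected. Decrypting the received ciphertext:
P[1]: T = 0b1101, S = E(K, T) = 0b0110; 0b0011 ⊕ 0b0110 = 0b0101.
P[2]: T = 0b1110, S = E(K, T) = 0b0101; 0b1010 ⊕ 0b0101 = 0b1111.
P[3]: T = 0b1111, S = E(K, T) = 0b0100; 0b1011 ⊕ 0b0100 = 0b1111.
P[4]: T = 0b0000, S = E(K, T) = 0b0011; 0b1100 ⊕ 0b0011 = 0b1111.
Blocks that differ from the original plaintext: P[3].

P[1] = 0b0101, P[2] = 0b1111, P[3] = 0b1111, P[4] = 0b1111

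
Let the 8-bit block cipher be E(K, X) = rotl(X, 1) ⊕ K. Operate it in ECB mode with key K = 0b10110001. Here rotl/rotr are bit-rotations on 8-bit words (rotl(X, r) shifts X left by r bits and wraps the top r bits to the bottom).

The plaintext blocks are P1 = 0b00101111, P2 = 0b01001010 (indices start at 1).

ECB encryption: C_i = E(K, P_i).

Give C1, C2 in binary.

C1 = 0b11101111, C2 = 0b00100101

C1: E(K, 0b00101111) = 0b11101111.
C2: E(K, 0b01001010) = 0b00100101.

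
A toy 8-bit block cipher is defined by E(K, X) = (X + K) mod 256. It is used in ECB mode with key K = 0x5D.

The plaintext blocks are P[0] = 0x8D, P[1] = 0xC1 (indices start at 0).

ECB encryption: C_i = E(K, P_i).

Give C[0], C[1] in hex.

C[0] = 0xEA, C[1] = 0x1E

C[0]: E(K, 0x8D) = 0xEA.
C[1]: E(K, 0xC1) = 0x1E.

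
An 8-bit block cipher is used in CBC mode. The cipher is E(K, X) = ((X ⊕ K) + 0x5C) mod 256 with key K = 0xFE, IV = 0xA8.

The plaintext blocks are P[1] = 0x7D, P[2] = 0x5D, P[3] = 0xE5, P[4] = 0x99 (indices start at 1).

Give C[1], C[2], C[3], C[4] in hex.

C[1] = 0x87, C[2] = 0x80, C[3] = 0xF7, C[4] = 0xEC

CBC encryption: C_i = E(K, P_i ⊕ C_{i−1}), with C_{0} = IV.
C[1]: P[1] ⊕ 0xA8 = 0xD5; E(K, 0xD5) = 0x87.
C[2]: P[2] ⊕ 0x87 = 0xDA; E(K, 0xDA) = 0x80.
C[3]: P[3] ⊕ 0x80 = 0x65; E(K, 0x65) = 0xF7.
C[4]: P[4] ⊕ 0xF7 = 0x6E; E(K, 0x6E) = 0xEC.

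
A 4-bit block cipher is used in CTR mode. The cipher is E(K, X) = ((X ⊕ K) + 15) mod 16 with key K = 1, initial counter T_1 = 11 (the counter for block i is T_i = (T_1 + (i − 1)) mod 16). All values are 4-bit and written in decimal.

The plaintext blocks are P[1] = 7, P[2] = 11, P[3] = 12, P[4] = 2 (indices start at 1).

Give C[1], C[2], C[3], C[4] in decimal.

C[1] = 14, C[2] = 7, C[3] = 7, C[4] = 12

CTR encryption: S_i = E(K, T_i) where T_i is the counter for block i; C_i = P_i ⊕ S_i.
C[1]: T = 11, S = E(K, T) = 9; 7 ⊕ 9 = 14.
C[2]: T = 12, S = E(K, T) = 12; 11 ⊕ 12 = 7.
C[3]: T = 13, S = E(K, T) = 11; 12 ⊕ 11 = 7.
C[4]: T = 14, S = E(K, T) = 14; 2 ⊕ 14 = 12.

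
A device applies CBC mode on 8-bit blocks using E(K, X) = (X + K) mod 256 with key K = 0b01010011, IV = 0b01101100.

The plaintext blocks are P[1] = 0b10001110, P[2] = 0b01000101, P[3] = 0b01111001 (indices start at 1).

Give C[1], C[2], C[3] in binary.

C[1] = 0b00110101, C[2] = 0b11000011, C[3] = 0b00001101

CBC encryption: C_i = E(K, P_i ⊕ C_{i−1}), with C_{0} = IV.
C[1]: P[1] ⊕ 0b01101100 = 0b11100010; E(K, 0b11100010) = 0b00110101.
C[2]: P[2] ⊕ 0b00110101 = 0b01110000; E(K, 0b01110000) = 0b11000011.
C[3]: P[3] ⊕ 0b11000011 = 0b10111010; E(K, 0b10111010) = 0b00001101.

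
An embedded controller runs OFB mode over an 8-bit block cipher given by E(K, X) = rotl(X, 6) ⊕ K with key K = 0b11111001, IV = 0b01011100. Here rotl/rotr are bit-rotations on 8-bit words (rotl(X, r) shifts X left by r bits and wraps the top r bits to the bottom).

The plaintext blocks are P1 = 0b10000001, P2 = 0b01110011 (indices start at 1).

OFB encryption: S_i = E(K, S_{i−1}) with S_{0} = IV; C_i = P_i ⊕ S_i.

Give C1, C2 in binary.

C1 = 0b01101111, C2 = 0b00110001

C1: S = E(K, 0b01011100) = 0b11101110; 0b10000001 ⊕ 0b11101110 = 0b01101111.
C2: S = E(K, 0b11101110) = 0b01000010; 0b01110011 ⊕ 0b01000010 = 0b00110001.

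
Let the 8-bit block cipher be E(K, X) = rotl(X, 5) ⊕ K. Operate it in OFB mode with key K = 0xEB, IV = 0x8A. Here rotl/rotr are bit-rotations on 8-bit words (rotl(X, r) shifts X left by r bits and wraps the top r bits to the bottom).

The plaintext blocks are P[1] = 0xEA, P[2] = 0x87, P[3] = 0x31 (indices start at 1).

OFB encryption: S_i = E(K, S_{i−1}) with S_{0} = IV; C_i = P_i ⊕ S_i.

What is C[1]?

C[1] = 0x50

C[1]: S = E(K, 0x8A) = 0xBA; 0xEA ⊕ 0xBA = 0x50.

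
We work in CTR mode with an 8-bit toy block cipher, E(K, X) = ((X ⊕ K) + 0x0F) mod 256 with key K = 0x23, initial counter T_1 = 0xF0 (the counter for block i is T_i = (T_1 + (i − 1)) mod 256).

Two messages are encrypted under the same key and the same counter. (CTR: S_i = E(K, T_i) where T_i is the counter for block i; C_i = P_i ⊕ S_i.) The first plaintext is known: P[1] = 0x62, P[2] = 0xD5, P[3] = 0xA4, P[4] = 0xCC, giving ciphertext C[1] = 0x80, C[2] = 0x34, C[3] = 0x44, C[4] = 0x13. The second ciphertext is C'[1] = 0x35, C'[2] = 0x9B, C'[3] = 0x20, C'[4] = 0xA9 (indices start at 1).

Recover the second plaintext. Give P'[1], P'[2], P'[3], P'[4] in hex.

P'[1] = 0xD7, P'[2] = 0x7A, P'[3] = 0xC0, P'[4] = 0x76

In CTR with a reused counter, both messages share the same keystream S_i, so C_i ⊕ C'_i = P_i ⊕ P'_i and thus P'_i = P_i ⊕ C_i ⊕ C'_i.
P'[1]: 0x62 ⊕ 0x80 ⊕ 0x35 = 0xD7.
P'[2]: 0xD5 ⊕ 0x34 ⊕ 0x9B = 0x7A.
P'[3]: 0xA4 ⊕ 0x44 ⊕ 0x20 = 0xC0.
P'[4]: 0xCC ⊕ 0x13 ⊕ 0xA9 = 0x76.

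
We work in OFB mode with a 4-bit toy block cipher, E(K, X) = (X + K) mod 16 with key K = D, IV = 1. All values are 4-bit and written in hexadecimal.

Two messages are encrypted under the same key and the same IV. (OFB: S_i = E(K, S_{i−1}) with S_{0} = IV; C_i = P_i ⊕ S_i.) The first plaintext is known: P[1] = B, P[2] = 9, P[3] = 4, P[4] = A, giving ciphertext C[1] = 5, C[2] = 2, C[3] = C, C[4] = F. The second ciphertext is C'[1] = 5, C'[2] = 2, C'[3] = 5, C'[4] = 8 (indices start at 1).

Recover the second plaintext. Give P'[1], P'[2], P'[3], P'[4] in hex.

In OFB with a reused IV, both messages share the same keystream S_i, so C_i ⊕ C'_i = P_i ⊕ P'_i and thus P'_i = P_i ⊕ C_i ⊕ C'_i.
P'[1]: B ⊕ 5 ⊕ 5 = B.
P'[2]: 9 ⊕ 2 ⊕ 2 = 9.
P'[3]: 4 ⊕ C ⊕ 5 = D.
P'[4]: A ⊕ F ⊕ 8 = D.

P'[1] = B, P'[2] = 9, P'[3] = D, P'[4] = D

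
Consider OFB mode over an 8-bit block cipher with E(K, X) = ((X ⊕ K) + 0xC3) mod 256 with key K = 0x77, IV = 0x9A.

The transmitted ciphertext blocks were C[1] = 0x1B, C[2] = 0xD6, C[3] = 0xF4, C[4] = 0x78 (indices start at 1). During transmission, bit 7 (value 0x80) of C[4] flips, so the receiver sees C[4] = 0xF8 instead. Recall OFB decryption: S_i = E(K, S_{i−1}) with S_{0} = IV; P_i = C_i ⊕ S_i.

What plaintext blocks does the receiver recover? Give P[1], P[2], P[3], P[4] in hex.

Only C[4] changed, to 0xF8. In OFB, a change in C_i flips the same bit in P_i only; the keystream is unaffected. Decrypting the received ciphertext:
P[1]: S = E(K, 0x9A) = 0xB0; 0x1B ⊕ 0xB0 = 0xAB.
P[2]: S = E(K, 0xB0) = 0x8A; 0xD6 ⊕ 0x8A = 0x5C.
P[3]: S = E(K, 0x8A) = 0xC0; 0xF4 ⊕ 0xC0 = 0x34.
P[4]: S = E(K, 0xC0) = 0x7A; 0xF8 ⊕ 0x7A = 0x82.
Blocks that differ from the original plaintext: P[4].

P[1] = 0xAB, P[2] = 0x5C, P[3] = 0x34, P[4] = 0x82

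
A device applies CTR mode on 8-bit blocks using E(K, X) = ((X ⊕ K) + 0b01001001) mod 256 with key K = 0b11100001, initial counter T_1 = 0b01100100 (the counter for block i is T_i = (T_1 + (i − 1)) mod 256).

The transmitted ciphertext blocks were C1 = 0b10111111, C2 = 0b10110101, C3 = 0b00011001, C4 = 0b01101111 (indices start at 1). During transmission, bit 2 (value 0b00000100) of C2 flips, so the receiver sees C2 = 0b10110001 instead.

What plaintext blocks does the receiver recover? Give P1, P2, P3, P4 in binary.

P1 = 0b01110001, P2 = 0b01111100, P3 = 0b11001001, P4 = 0b10100000

CTR decryption: S_i = E(K, T_i) where T_i is the counter for block i; P_i = C_i ⊕ S_i.
Only C2 changed, to 0b10110001. In CTR, a change in C_i flips the same bit in P_i only; the keystream is unaffected. Decrypting the received ciphertext:
P1: T = 0b01100100, S = E(K, T) = 0b11001110; 0b10111111 ⊕ 0b11001110 = 0b01110001.
P2: T = 0b01100101, S = E(K, T) = 0b11001101; 0b10110001 ⊕ 0b11001101 = 0b01111100.
P3: T = 0b01100110, S = E(K, T) = 0b11010000; 0b00011001 ⊕ 0b11010000 = 0b11001001.
P4: T = 0b01100111, S = E(K, T) = 0b11001111; 0b01101111 ⊕ 0b11001111 = 0b10100000.
Blocks that differ from the original plaintext: P2.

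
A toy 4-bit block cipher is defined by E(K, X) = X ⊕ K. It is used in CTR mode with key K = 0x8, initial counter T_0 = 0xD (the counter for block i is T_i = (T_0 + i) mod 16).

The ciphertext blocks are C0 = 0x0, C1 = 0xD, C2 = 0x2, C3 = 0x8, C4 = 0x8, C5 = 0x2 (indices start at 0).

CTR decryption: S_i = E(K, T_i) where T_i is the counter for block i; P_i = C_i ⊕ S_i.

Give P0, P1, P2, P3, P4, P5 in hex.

P0: T = 0xD, S = E(K, T) = 0x5; 0x0 ⊕ 0x5 = 0x5.
P1: T = 0xE, S = E(K, T) = 0x6; 0xD ⊕ 0x6 = 0xB.
P2: T = 0xF, S = E(K, T) = 0x7; 0x2 ⊕ 0x7 = 0x5.
P3: T = 0x0, S = E(K, T) = 0x8; 0x8 ⊕ 0x8 = 0x0.
P4: T = 0x1, S = E(K, T) = 0x9; 0x8 ⊕ 0x9 = 0x1.
P5: T = 0x2, S = E(K, T) = 0xA; 0x2 ⊕ 0xA = 0x8.

P0 = 0x5, P1 = 0xB, P2 = 0x5, P3 = 0x0, P4 = 0x1, P5 = 0x8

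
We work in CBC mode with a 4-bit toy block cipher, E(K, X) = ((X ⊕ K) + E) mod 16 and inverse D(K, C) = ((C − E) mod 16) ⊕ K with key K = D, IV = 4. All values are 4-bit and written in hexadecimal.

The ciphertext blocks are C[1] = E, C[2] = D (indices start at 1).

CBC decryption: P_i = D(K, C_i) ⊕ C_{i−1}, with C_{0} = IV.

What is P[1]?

P[1]: D(K, E) = D; D ⊕ 4 = 9.

P[1] = 9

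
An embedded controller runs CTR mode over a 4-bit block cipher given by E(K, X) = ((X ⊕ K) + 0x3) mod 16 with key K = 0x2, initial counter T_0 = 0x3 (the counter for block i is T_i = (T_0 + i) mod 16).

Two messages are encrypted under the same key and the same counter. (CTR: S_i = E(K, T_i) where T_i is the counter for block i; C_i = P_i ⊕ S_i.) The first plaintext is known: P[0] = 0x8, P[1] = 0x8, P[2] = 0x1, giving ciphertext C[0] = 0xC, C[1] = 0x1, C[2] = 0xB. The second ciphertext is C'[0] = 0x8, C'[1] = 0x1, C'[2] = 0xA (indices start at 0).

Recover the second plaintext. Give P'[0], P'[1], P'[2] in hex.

P'[0] = 0xC, P'[1] = 0x8, P'[2] = 0x0

In CTR with a reused counter, both messages share the same keystream S_i, so C_i ⊕ C'_i = P_i ⊕ P'_i and thus P'_i = P_i ⊕ C_i ⊕ C'_i.
P'[0]: 0x8 ⊕ 0xC ⊕ 0x8 = 0xC.
P'[1]: 0x8 ⊕ 0x1 ⊕ 0x1 = 0x8.
P'[2]: 0x1 ⊕ 0xB ⊕ 0xA = 0x0.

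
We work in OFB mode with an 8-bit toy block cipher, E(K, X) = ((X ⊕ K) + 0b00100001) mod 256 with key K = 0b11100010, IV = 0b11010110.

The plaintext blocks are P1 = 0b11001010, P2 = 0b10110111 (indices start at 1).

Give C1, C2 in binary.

C1 = 0b10011111, C2 = 0b01101111

OFB encryption: S_i = E(K, S_{i−1}) with S_{0} = IV; C_i = P_i ⊕ S_i.
C1: S = E(K, 0b11010110) = 0b01010101; 0b11001010 ⊕ 0b01010101 = 0b10011111.
C2: S = E(K, 0b01010101) = 0b11011000; 0b10110111 ⊕ 0b11011000 = 0b01101111.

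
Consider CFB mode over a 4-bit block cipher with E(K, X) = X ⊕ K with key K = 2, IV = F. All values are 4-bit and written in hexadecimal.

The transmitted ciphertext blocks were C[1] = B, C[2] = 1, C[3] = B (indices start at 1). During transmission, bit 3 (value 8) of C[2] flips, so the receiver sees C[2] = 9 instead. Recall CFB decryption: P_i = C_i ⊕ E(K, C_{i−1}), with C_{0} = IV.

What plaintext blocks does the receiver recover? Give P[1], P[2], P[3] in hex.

Only C[2] changed, to 9. In CFB, a change in C_i flips the same bit in P_i and garbles P_{i+1}. Decrypting the received ciphertext:
P[1]: E(K, F) = D; B ⊕ D = 6.
P[2]: E(K, B) = 9; 9 ⊕ 9 = 0.
P[3]: E(K, 9) = B; B ⊕ B = 0.
Blocks that differ from the original plaintext: P[2], P[3].

P[1] = 6, P[2] = 0, P[3] = 0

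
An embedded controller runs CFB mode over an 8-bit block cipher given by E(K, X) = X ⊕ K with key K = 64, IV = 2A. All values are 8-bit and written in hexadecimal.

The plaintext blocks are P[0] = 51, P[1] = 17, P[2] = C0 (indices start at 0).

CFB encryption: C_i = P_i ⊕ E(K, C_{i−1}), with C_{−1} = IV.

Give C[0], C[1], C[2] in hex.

C[0]: E(K, 2A) = 4E; 51 ⊕ 4E = 1F.
C[1]: E(K, 1F) = 7B; 17 ⊕ 7B = 6C.
C[2]: E(K, 6C) = 08; C0 ⊕ 08 = C8.

C[0] = 1F, C[1] = 6C, C[2] = C8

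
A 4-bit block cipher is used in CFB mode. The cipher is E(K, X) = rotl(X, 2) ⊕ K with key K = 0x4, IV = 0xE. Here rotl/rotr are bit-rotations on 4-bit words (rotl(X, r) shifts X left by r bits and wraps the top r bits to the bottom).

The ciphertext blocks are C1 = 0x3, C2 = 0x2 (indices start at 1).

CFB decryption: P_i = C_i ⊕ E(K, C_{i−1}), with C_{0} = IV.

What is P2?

P2: E(K, 0x3) = 0x8; 0x2 ⊕ 0x8 = 0xA.

P2 = 0xA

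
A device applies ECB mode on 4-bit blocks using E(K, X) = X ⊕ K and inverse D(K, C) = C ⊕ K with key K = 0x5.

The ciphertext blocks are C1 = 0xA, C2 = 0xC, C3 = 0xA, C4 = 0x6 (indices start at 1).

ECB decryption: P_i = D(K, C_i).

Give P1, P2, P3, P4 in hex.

P1: D(K, 0xA) = 0xF.
P2: D(K, 0xC) = 0x9.
P3: D(K, 0xA) = 0xF.
P4: D(K, 0x6) = 0x3.

P1 = 0xF, P2 = 0x9, P3 = 0xF, P4 = 0x3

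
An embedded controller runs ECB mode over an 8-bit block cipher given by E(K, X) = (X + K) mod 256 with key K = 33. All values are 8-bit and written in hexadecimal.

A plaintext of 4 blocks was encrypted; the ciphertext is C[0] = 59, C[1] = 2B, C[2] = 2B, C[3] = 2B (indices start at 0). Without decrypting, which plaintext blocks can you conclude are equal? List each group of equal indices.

P[1] = P[2] = P[3]

ECB encrypts each block independently with the same key, so equal ciphertext blocks imply equal plaintext blocks.
C[1] = C[2] = C[3] = 2B, so P[1] = P[2] = P[3].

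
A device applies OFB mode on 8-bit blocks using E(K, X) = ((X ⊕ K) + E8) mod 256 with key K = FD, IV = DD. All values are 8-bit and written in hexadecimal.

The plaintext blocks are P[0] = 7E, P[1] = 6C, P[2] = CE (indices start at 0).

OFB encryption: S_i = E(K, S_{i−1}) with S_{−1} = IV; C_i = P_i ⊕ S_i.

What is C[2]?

C[2] = C6

C[0]: S = E(K, DD) = 08; 7E ⊕ 08 = 76.
C[1]: S = E(K, 08) = DD; 6C ⊕ DD = B1.
C[2]: S = E(K, DD) = 08; CE ⊕ 08 = C6.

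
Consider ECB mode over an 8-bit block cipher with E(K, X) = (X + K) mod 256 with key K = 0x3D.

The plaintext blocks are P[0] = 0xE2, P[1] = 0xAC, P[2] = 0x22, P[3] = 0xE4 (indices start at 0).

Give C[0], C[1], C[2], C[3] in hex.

C[0] = 0x1F, C[1] = 0xE9, C[2] = 0x5F, C[3] = 0x21

ECB encryption: C_i = E(K, P_i).
C[0]: E(K, 0xE2) = 0x1F.
C[1]: E(K, 0xAC) = 0xE9.
C[2]: E(K, 0x22) = 0x5F.
C[3]: E(K, 0xE4) = 0x21.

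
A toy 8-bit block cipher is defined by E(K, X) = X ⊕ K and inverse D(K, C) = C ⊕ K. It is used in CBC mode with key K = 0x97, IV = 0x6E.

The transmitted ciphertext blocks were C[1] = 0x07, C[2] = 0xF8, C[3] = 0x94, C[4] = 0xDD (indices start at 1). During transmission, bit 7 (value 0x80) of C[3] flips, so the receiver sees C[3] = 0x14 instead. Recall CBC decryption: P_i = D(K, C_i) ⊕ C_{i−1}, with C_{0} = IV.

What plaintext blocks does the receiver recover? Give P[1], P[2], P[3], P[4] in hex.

P[1] = 0xFE, P[2] = 0x68, P[3] = 0x7B, P[4] = 0x5E

Only C[3] changed, to 0x14. In CBC, a change in C_i garbles P_i and flips the same bit in P_{i+1}. Decrypting the received ciphertext:
P[1]: D(K, 0x07) = 0x90; 0x90 ⊕ 0x6E = 0xFE.
P[2]: D(K, 0xF8) = 0x6F; 0x6F ⊕ 0x07 = 0x68.
P[3]: D(K, 0x14) = 0x83; 0x83 ⊕ 0xF8 = 0x7B.
P[4]: D(K, 0xDD) = 0x4A; 0x4A ⊕ 0x14 = 0x5E.
Blocks that differ from the original plaintext: P[3], P[4].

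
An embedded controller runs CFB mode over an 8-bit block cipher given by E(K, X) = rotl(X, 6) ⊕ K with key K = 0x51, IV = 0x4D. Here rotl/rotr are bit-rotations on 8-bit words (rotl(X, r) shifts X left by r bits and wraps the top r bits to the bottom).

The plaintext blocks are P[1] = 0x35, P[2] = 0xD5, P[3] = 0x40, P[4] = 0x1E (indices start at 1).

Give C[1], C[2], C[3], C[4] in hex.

C[1] = 0x37, C[2] = 0x49, C[3] = 0x43, C[4] = 0x9F

CFB encryption: C_i = P_i ⊕ E(K, C_{i−1}), with C_{0} = IV.
C[1]: E(K, 0x4D) = 0x02; 0x35 ⊕ 0x02 = 0x37.
C[2]: E(K, 0x37) = 0x9C; 0xD5 ⊕ 0x9C = 0x49.
C[3]: E(K, 0x49) = 0x03; 0x40 ⊕ 0x03 = 0x43.
C[4]: E(K, 0x43) = 0x81; 0x1E ⊕ 0x81 = 0x9F.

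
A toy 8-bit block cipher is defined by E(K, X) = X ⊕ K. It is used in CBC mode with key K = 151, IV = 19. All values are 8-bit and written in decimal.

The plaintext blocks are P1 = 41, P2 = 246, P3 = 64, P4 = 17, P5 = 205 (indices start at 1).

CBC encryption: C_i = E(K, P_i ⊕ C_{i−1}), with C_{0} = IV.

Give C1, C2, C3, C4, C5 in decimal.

C1 = 173, C2 = 204, C3 = 27, C4 = 157, C5 = 199

C1: P1 ⊕ 19 = 58; E(K, 58) = 173.
C2: P2 ⊕ 173 = 91; E(K, 91) = 204.
C3: P3 ⊕ 204 = 140; E(K, 140) = 27.
C4: P4 ⊕ 27 = 10; E(K, 10) = 157.
C5: P5 ⊕ 157 = 80; E(K, 80) = 199.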